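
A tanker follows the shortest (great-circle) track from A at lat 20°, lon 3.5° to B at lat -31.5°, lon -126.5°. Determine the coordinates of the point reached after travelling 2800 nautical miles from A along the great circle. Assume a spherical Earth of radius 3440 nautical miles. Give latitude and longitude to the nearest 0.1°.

≈ lat -3.0°, lon -37.8°

Write both endpoints as unit vectors p₁, p₂ with components (cos φ cos λ, cos φ sin λ, sin φ).
The central angle between the endpoints is δ = arccos(p₁·p₂) ≈ 2.337 rad (133.9°). The total great-circle distance is δ·R ≈ 2.337 × 3440 ≈ 8041 nmi, so the target fraction is f = 2800/8041 ≈ 0.348.
Interpolate at f ≈ 0.348 with slerp weights a = sin((1−f)δ)/sin δ ≈ 1.387, b = sin(fδ)/sin δ ≈ 1.009.
p = a·p₁ + b·p₂ ≈ (0.789, -0.612, -0.053); φ = arcsin(p_z) ≈ -3.04°, λ = atan2(p_y, p_x) ≈ -37.82°.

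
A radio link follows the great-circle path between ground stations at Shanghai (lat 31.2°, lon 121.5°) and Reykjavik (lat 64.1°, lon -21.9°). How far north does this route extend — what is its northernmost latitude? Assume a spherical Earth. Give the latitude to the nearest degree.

≈ 77°

The great circle lies in the plane with unit normal n̂ = (p₁ × p₂)/|p₁ × p₂|.
Here n̂_z ≈ -0.226; the vertex latitude is φ_max = arccos|n̂_z| ≈ 76.9°.
Check via Clairaut: cos φ_max = |cos φ₁| · sin C = cos(31.2°)·sin(15.3°) ≈ 0.226, again giving ≈ 76.9°.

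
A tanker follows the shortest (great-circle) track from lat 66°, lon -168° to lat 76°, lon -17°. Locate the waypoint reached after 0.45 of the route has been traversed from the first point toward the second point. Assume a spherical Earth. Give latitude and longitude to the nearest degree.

≈ lat 82°, lon -145°

The haversine formula gives a central angle δ ≈ 0.643 rad (36.8°) between the endpoints.
Interpolate at f = 0.45 with slerp weights a = sin((1−f)δ)/sin δ ≈ 0.578, b = sin(fδ)/sin δ ≈ 0.476.
p = a·p₁ + b·p₂ ≈ (-0.120, -0.083, 0.989); φ = arcsin(p_z) ≈ 81.64°, λ = atan2(p_y, p_x) ≈ -145.42°.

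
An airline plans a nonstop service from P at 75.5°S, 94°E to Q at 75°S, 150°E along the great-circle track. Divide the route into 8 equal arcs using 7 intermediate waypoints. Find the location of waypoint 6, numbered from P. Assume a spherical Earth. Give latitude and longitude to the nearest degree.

Write both endpoints as unit vectors p₁, p₂ with components (cos φ cos λ, cos φ sin λ, sin φ).
The central angle between the endpoints is δ = arccos(p₁·p₂) ≈ 0.240 rad (13.7°).
Interpolate at f = 6/8 with slerp weights a = sin((1−f)δ)/sin δ ≈ 0.252, b = sin(fδ)/sin δ ≈ 0.753.
p = a·p₁ + b·p₂ ≈ (-0.173, 0.160, -0.972); φ = arcsin(p_z) ≈ -76.34°, λ = atan2(p_y, p_x) ≈ 137.19°.

≈ 76°S, 137°E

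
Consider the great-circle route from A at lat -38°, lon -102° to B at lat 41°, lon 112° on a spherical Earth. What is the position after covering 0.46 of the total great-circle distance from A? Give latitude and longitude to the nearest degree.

Convert each endpoint to a unit vector on the sphere (x = cos φ cos λ, y = cos φ sin λ, z = sin φ).
The central angle between the endpoints is δ = arccos(p₁·p₂) ≈ 2.684 rad (153.8°).
Interpolate at f = 0.46 with slerp weights a = sin((1−f)δ)/sin δ ≈ 2.245, b = sin(fδ)/sin δ ≈ 2.135.
p = a·p₁ + b·p₂ ≈ (-0.971, -0.236, 0.019); φ = arcsin(p_z) ≈ 1.06°, λ = atan2(p_y, p_x) ≈ -166.32°.

≈ lat 1°, lon -166°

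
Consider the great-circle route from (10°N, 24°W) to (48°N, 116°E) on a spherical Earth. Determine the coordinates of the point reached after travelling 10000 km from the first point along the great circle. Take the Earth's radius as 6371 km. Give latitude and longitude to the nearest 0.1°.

≈ (60.8°N, 84.2°E)

Write both endpoints as unit vectors p₁, p₂ with components (cos φ cos λ, cos φ sin λ, sin φ).
The central angle between the endpoints is δ = arccos(p₁·p₂) ≈ 1.956 rad (112.1°). The total great-circle distance is δ·R ≈ 1.956 × 6371 ≈ 12462 km, so the target fraction is f = 10000/12462 ≈ 0.802.
Interpolate at f ≈ 0.802 with slerp weights a = sin((1−f)δ)/sin δ ≈ 0.407, b = sin(fδ)/sin δ ≈ 1.079.
p = a·p₁ + b·p₂ ≈ (0.049, 0.486, 0.873); φ = arcsin(p_z) ≈ 60.75°, λ = atan2(p_y, p_x) ≈ 84.21°.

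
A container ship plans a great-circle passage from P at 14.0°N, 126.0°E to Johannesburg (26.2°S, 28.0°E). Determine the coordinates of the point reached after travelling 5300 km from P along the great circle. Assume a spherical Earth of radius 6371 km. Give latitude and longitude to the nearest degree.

Write both endpoints as unit vectors p₁, p₂ with components (cos φ cos λ, cos φ sin λ, sin φ).
The central angle between the endpoints is δ = arccos(p₁·p₂) ≈ 1.801 rad (103.2°). The total great-circle distance is δ·R ≈ 1.801 × 6371 ≈ 11473 km, so the target fraction is f = 5300/11473 ≈ 0.462.
Interpolate at f ≈ 0.462 with slerp weights a = sin((1−f)δ)/sin δ ≈ 0.847, b = sin(fδ)/sin δ ≈ 0.759.
p = a·p₁ + b·p₂ ≈ (0.119, 0.984, -0.130); φ = arcsin(p_z) ≈ -7.49°, λ = atan2(p_y, p_x) ≈ 83.13°.

≈ 7°S, 83°E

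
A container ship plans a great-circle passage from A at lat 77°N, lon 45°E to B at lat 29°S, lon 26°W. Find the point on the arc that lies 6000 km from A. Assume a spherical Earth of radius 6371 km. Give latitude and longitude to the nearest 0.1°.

≈ lat 29.8°N, lon 12.5°W

Write both endpoints as unit vectors p₁, p₂ with components (cos φ cos λ, cos φ sin λ, sin φ).
The central angle between the endpoints is δ = arccos(p₁·p₂) ≈ 1.991 rad (114.1°). The total great-circle distance is δ·R ≈ 1.991 × 6371 ≈ 12687 km, so the target fraction is f = 6000/12687 ≈ 0.473.
Interpolate at f ≈ 0.473 with slerp weights a = sin((1−f)δ)/sin δ ≈ 0.950, b = sin(fδ)/sin δ ≈ 0.886.
p = a·p₁ + b·p₂ ≈ (0.847, -0.189, 0.496); φ = arcsin(p_z) ≈ 29.75°, λ = atan2(p_y, p_x) ≈ -12.54°.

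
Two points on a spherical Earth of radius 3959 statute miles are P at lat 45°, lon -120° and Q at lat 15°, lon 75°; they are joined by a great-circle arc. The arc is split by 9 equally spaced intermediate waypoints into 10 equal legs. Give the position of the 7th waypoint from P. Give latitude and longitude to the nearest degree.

≈ lat 49°, lon 86°

Write both endpoints as unit vectors p₁, p₂ with components (cos φ cos λ, cos φ sin λ, sin φ).
The central angle between the endpoints is δ = arccos(p₁·p₂) ≈ 2.068 rad (118.5°).
Interpolate at f = 7/10 with slerp weights a = sin((1−f)δ)/sin δ ≈ 0.661, b = sin(fδ)/sin δ ≈ 1.129.
p = a·p₁ + b·p₂ ≈ (0.048, 0.648, 0.760); φ = arcsin(p_z) ≈ 49.45°, λ = atan2(p_y, p_x) ≈ 85.73°.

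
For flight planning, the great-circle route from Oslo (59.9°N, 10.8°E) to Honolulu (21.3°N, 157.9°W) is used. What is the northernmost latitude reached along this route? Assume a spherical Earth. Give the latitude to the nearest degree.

The great circle lies in the plane with unit normal n̂ = (p₁ × p₂)/|p₁ × p₂|.
Here n̂_z ≈ -0.093; the vertex latitude is φ_max = arccos|n̂_z| ≈ 84.7°.
Check via Clairaut: cos φ_max = |cos φ₁| · sin C = cos(59.9°)·sin(10.6°) ≈ 0.093, again giving ≈ 84.7°.

≈ 85°N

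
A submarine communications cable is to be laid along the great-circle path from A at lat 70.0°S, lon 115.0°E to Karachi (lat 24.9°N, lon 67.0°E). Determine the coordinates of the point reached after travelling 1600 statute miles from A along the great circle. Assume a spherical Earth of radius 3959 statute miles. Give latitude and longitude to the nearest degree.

≈ lat 50°S, lon 90°E

Convert each endpoint to a unit vector on the sphere (x = cos φ cos λ, y = cos φ sin λ, z = sin φ).
The central angle between the endpoints is δ = arccos(p₁·p₂) ≈ 1.760 rad (100.8°). The total great-circle distance is δ·R ≈ 1.760 × 3959 ≈ 6968 mi, so the target fraction is f = 1600/6968 ≈ 0.230.
Interpolate at f ≈ 0.230 with slerp weights a = sin((1−f)δ)/sin δ ≈ 0.995, b = sin(fδ)/sin δ ≈ 0.400.
p = a·p₁ + b·p₂ ≈ (-0.002, 0.643, -0.766); φ = arcsin(p_z) ≈ -50.01°, λ = atan2(p_y, p_x) ≈ 90.17°.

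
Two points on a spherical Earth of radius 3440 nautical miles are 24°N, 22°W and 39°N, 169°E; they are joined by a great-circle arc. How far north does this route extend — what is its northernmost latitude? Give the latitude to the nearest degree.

≈ 81°N

The great circle lies in the plane with unit normal n̂ = (p₁ × p₂)/|p₁ × p₂|.
Here n̂_z ≈ -0.151; the vertex latitude is φ_max = arccos|n̂_z| ≈ 81.3°.
Check via Clairaut: cos φ_max = |cos φ₁| · sin C = cos(24.0°)·sin(9.5°) ≈ 0.151, again giving ≈ 81.3°.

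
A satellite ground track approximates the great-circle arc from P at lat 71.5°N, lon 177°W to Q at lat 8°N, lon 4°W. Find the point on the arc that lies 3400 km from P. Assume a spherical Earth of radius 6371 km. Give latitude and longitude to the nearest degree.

Write both endpoints as unit vectors p₁, p₂ with components (cos φ cos λ, cos φ sin λ, sin φ).
The central angle between the endpoints is δ = arccos(p₁·p₂) ≈ 1.752 rad (100.4°). The total great-circle distance is δ·R ≈ 1.752 × 6371 ≈ 11160 km, so the target fraction is f = 3400/11160 ≈ 0.305.
Interpolate at f ≈ 0.305 with slerp weights a = sin((1−f)δ)/sin δ ≈ 0.954, b = sin(fδ)/sin δ ≈ 0.517.
p = a·p₁ + b·p₂ ≈ (0.209, -0.052, 0.977); φ = arcsin(p_z) ≈ 77.59°, λ = atan2(p_y, p_x) ≈ -13.89°.

≈ lat 78°N, lon 14°W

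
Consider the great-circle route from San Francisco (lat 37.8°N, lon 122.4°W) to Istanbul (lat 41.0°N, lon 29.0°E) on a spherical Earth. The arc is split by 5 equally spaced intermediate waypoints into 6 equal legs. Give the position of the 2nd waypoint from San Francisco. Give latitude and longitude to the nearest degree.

Write both endpoints as unit vectors p₁, p₂ with components (cos φ cos λ, cos φ sin λ, sin φ).
The central angle between the endpoints is δ = arccos(p₁·p₂) ≈ 1.693 rad (97.0°).
Interpolate at f = 2/6 with slerp weights a = sin((1−f)δ)/sin δ ≈ 0.910, b = sin(fδ)/sin δ ≈ 0.539.
p = a·p₁ + b·p₂ ≈ (-0.030, -0.410, 0.911); φ = arcsin(p_z) ≈ 65.71°, λ = atan2(p_y, p_x) ≈ -94.16°.

≈ lat 66°N, lon 94°W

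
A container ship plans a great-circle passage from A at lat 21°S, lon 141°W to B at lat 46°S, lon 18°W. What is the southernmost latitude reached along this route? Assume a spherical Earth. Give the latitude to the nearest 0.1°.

≈ 56.9°S

The great circle lies in the plane with unit normal n̂ = (p₁ × p₂)/|p₁ × p₂|.
Here n̂_z ≈ +0.546; the vertex latitude is φ_max = arccos|n̂_z| ≈ 56.9°.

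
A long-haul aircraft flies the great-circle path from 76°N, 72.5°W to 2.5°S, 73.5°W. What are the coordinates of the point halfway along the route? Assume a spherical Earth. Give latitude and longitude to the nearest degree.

≈ 37°N, 73°W

The haversine formula gives a central angle δ ≈ 1.370 rad (78.5°) between the endpoints.
Interpolate at f = 1/2 with slerp weights a = sin((1−f)δ)/sin δ ≈ 0.646, b = sin(fδ)/sin δ ≈ 0.646.
p = a·p₁ + b·p₂ ≈ (0.230, -0.767, 0.598); φ = arcsin(p_z) ≈ 36.75°, λ = atan2(p_y, p_x) ≈ -73.31°.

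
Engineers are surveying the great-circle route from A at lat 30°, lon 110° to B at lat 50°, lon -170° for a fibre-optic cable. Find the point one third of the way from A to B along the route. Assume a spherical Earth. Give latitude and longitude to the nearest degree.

Write both endpoints as unit vectors p₁, p₂ with components (cos φ cos λ, cos φ sin λ, sin φ).
The central angle between the endpoints is δ = arccos(p₁·p₂) ≈ 1.070 rad (61.3°).
Interpolate at f = 1/3 with slerp weights a = sin((1−f)δ)/sin δ ≈ 0.746, b = sin(fδ)/sin δ ≈ 0.398.
p = a·p₁ + b·p₂ ≈ (-0.473, 0.563, 0.678); φ = arcsin(p_z) ≈ 42.69°, λ = atan2(p_y, p_x) ≈ 130.05°.

≈ lat 43°, lon 130°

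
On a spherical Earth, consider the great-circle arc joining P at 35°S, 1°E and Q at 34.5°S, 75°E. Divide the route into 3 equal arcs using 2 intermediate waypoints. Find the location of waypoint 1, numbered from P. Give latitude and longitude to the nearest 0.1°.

The haversine formula gives a central angle δ ≈ 1.034 rad (59.3°) between the endpoints.
Interpolate at f = 1/3 with slerp weights a = sin((1−f)δ)/sin δ ≈ 0.740, b = sin(fδ)/sin δ ≈ 0.393.
p = a·p₁ + b·p₂ ≈ (0.690, 0.324, -0.647); φ = arcsin(p_z) ≈ -40.34°, λ = atan2(p_y, p_x) ≈ 25.12°.

≈ 40.3°S, 25.1°E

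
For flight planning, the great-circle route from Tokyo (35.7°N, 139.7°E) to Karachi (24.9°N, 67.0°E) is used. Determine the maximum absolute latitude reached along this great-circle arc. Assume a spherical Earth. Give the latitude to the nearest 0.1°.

≈ 37.4°N

The great circle lies in the plane with unit normal n̂ = (p₁ × p₂)/|p₁ × p₂|.
Here n̂_z ≈ -0.794; the vertex latitude is φ_max = arccos|n̂_z| ≈ 37.4°.
Check via Clairaut: cos φ_max = |cos φ₁| · sin C = cos(35.7°)·sin(78.0°) ≈ 0.794, again giving ≈ 37.4°.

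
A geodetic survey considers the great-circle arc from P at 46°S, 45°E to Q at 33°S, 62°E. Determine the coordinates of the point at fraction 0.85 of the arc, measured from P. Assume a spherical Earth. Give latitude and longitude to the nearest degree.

Convert each endpoint to a unit vector on the sphere (x = cos φ cos λ, y = cos φ sin λ, z = sin φ).
The central angle between the endpoints is δ = arccos(p₁·p₂) ≈ 0.321 rad (18.4°).
Interpolate at f = 0.85 with slerp weights a = sin((1−f)δ)/sin δ ≈ 0.153, b = sin(fδ)/sin δ ≈ 0.854.
p = a·p₁ + b·p₂ ≈ (0.411, 0.707, -0.575); φ = arcsin(p_z) ≈ -35.09°, λ = atan2(p_y, p_x) ≈ 59.83°.

≈ 35°S, 60°E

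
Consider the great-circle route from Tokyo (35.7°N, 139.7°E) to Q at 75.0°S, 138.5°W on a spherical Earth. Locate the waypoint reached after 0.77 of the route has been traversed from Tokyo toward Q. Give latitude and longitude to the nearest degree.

≈ 54°S, 171°E

Write both endpoints as unit vectors p₁, p₂ with components (cos φ cos λ, cos φ sin λ, sin φ).
The central angle between the endpoints is δ = arccos(p₁·p₂) ≈ 2.134 rad (122.3°).
Interpolate at f = 0.77 with slerp weights a = sin((1−f)δ)/sin δ ≈ 0.557, b = sin(fδ)/sin δ ≈ 1.179.
p = a·p₁ + b·p₂ ≈ (-0.574, 0.090, -0.814); φ = arcsin(p_z) ≈ -54.49°, λ = atan2(p_y, p_x) ≈ 171.04°.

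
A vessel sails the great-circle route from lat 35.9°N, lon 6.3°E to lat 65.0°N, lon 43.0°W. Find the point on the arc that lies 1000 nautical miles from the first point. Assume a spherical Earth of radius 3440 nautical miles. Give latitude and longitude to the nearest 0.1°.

≈ lat 49.9°N, lon 6.2°W

Write both endpoints as unit vectors p₁, p₂ with components (cos φ cos λ, cos φ sin λ, sin φ).
The central angle between the endpoints is δ = arccos(p₁·p₂) ≈ 0.716 rad (41.0°). The total great-circle distance is δ·R ≈ 0.716 × 3440 ≈ 2462 nmi, so the target fraction is f = 1000/2462 ≈ 0.406.
Interpolate at f ≈ 0.406 with slerp weights a = sin((1−f)δ)/sin δ ≈ 0.628, b = sin(fδ)/sin δ ≈ 0.437.
p = a·p₁ + b·p₂ ≈ (0.641, -0.070, 0.764); φ = arcsin(p_z) ≈ 49.85°, λ = atan2(p_y, p_x) ≈ -6.24°.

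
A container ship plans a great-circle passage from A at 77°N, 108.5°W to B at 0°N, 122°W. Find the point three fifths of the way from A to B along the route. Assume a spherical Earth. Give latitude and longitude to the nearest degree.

From cos δ = sin φ₁ sin φ₂ + cos φ₁ cos φ₂ cos Δλ, the central angle is δ ≈ 1.350 rad (77.4°).
Interpolate at f = 3/5 with slerp weights a = sin((1−f)δ)/sin δ ≈ 0.527, b = sin(fδ)/sin δ ≈ 0.742.
p = a·p₁ + b·p₂ ≈ (-0.431, -0.742, 0.513); φ = arcsin(p_z) ≈ 30.90°, λ = atan2(p_y, p_x) ≈ -120.15°.

≈ 31°N, 120°W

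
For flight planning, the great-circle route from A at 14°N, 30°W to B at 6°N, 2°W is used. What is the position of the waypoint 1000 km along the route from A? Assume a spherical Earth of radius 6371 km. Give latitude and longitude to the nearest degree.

Convert each endpoint to a unit vector on the sphere (x = cos φ cos λ, y = cos φ sin λ, z = sin φ).
The central angle between the endpoints is δ = arccos(p₁·p₂) ≈ 0.501 rad (28.7°). The total great-circle distance is δ·R ≈ 0.501 × 6371 ≈ 3189 km, so the target fraction is f = 1000/3189 ≈ 0.314.
Interpolate at f ≈ 0.314 with slerp weights a = sin((1−f)δ)/sin δ ≈ 0.702, b = sin(fδ)/sin δ ≈ 0.326.
p = a·p₁ + b·p₂ ≈ (0.914, -0.352, 0.204); φ = arcsin(p_z) ≈ 11.76°, λ = atan2(p_y, p_x) ≈ -21.06°.

≈ 12°N, 21°W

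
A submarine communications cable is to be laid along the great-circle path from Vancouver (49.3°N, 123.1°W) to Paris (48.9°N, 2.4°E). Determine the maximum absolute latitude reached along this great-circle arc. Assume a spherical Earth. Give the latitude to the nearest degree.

≈ 68°N

The great circle lies in the plane with unit normal n̂ = (p₁ × p₂)/|p₁ × p₂|.
Here n̂_z ≈ +0.369; the vertex latitude is φ_max = arccos|n̂_z| ≈ 68.4°.
Check via Clairaut: cos φ_max = |cos φ₁| · sin C = cos(49.3°)·sin(34.4°) ≈ 0.369, again giving ≈ 68.4°.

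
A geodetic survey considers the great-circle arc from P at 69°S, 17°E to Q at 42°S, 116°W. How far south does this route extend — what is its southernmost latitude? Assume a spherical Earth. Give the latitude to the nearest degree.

The great circle lies in the plane with unit normal n̂ = (p₁ × p₂)/|p₁ × p₂|.
Here n̂_z ≈ -0.217; the vertex latitude is φ_max = arccos|n̂_z| ≈ 77.5°.
Check via Clairaut: cos φ_max = |cos φ₁| · sin C = cos(69.0°)·sin(142.7°) ≈ 0.217, again giving ≈ 77.5°.

≈ 77°S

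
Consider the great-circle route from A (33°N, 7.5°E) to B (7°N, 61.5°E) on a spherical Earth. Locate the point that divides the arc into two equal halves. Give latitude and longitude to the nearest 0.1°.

Convert each endpoint to a unit vector on the sphere (x = cos φ cos λ, y = cos φ sin λ, z = sin φ).
The central angle between the endpoints is δ = arccos(p₁·p₂) ≈ 0.982 rad (56.2°).
Interpolate at f = 1/2 with slerp weights a = sin((1−f)δ)/sin δ ≈ 0.567, b = sin(fδ)/sin δ ≈ 0.567.
p = a·p₁ + b·p₂ ≈ (0.740, 0.557, 0.378); φ = arcsin(p_z) ≈ 22.20°, λ = atan2(p_y, p_x) ≈ 36.95°.

≈ (22.2°N, 37.0°E)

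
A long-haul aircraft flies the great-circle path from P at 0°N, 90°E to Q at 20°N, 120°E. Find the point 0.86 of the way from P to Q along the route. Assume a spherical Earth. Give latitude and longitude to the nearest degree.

≈ 17°N, 116°E

The haversine formula gives a central angle δ ≈ 0.620 rad (35.5°) between the endpoints.
Interpolate at f = 0.86 with slerp weights a = sin((1−f)δ)/sin δ ≈ 0.149, b = sin(fδ)/sin δ ≈ 0.875.
p = a·p₁ + b·p₂ ≈ (-0.411, 0.861, 0.299); φ = arcsin(p_z) ≈ 17.41°, λ = atan2(p_y, p_x) ≈ 115.52°.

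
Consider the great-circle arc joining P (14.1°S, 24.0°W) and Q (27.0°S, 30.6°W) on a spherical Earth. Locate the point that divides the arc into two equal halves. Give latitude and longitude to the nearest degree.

The haversine formula gives a central angle δ ≈ 0.250 rad (14.3°) between the endpoints.
Interpolate at f = 1/2 with slerp weights a = sin((1−f)δ)/sin δ ≈ 0.504, b = sin(fδ)/sin δ ≈ 0.504.
p = a·p₁ + b·p₂ ≈ (0.833, -0.427, -0.352); φ = arcsin(p_z) ≈ -20.58°, λ = atan2(p_y, p_x) ≈ -27.16°.

≈ (21°S, 27°W)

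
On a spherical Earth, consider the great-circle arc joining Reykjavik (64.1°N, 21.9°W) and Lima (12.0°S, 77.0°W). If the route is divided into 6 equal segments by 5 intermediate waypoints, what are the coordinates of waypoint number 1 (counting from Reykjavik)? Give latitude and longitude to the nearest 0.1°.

≈ (53.7°N, 41.7°W)

Convert each endpoint to a unit vector on the sphere (x = cos φ cos λ, y = cos φ sin λ, z = sin φ).
The central angle between the endpoints is δ = arccos(p₁·p₂) ≈ 1.513 rad (86.7°).
Interpolate at f = 1/6 with slerp weights a = sin((1−f)δ)/sin δ ≈ 0.954, b = sin(fδ)/sin δ ≈ 0.250.
p = a·p₁ + b·p₂ ≈ (0.442, -0.394, 0.806); φ = arcsin(p_z) ≈ 53.73°, λ = atan2(p_y, p_x) ≈ -41.71°.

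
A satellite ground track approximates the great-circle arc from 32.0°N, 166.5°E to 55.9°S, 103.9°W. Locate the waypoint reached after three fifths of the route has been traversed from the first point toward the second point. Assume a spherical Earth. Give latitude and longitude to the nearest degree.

≈ 26°S, 153°W

Convert each endpoint to a unit vector on the sphere (x = cos φ cos λ, y = cos φ sin λ, z = sin φ).
The central angle between the endpoints is δ = arccos(p₁·p₂) ≈ 2.021 rad (115.8°).
Interpolate at f = 3/5 with slerp weights a = sin((1−f)δ)/sin δ ≈ 0.803, b = sin(fδ)/sin δ ≈ 1.040.
p = a·p₁ + b·p₂ ≈ (-0.803, -0.407, -0.436); φ = arcsin(p_z) ≈ -25.83°, λ = atan2(p_y, p_x) ≈ -153.10°.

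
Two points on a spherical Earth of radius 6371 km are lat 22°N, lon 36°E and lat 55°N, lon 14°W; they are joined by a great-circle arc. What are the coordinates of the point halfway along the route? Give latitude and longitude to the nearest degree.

≈ lat 41°N, lon 17°E

From cos δ = sin φ₁ sin φ₂ + cos φ₁ cos φ₂ cos Δλ, the central angle is δ ≈ 0.865 rad (49.6°).
Interpolate at f = 1/2 with slerp weights a = sin((1−f)δ)/sin δ ≈ 0.551, b = sin(fδ)/sin δ ≈ 0.551.
p = a·p₁ + b·p₂ ≈ (0.720, 0.224, 0.657); φ = arcsin(p_z) ≈ 41.10°, λ = atan2(p_y, p_x) ≈ 17.27°.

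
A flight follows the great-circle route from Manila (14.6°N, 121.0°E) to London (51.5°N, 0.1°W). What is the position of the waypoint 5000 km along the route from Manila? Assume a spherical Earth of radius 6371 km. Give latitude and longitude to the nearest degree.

≈ (49°N, 86°E)

Write both endpoints as unit vectors p₁, p₂ with components (cos φ cos λ, cos φ sin λ, sin φ).
The central angle between the endpoints is δ = arccos(p₁·p₂) ≈ 1.685 rad (96.5°). The total great-circle distance is δ·R ≈ 1.685 × 6371 ≈ 10735 km, so the target fraction is f = 5000/10735 ≈ 0.466.
Interpolate at f ≈ 0.466 with slerp weights a = sin((1−f)δ)/sin δ ≈ 0.789, b = sin(fδ)/sin δ ≈ 0.711.
p = a·p₁ + b·p₂ ≈ (0.050, 0.653, 0.755); φ = arcsin(p_z) ≈ 49.06°, λ = atan2(p_y, p_x) ≈ 85.64°.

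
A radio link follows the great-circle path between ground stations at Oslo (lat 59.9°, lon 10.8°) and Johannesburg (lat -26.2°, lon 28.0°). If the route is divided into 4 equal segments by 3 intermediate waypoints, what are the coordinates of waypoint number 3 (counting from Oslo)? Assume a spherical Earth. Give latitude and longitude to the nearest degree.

Convert each endpoint to a unit vector on the sphere (x = cos φ cos λ, y = cos φ sin λ, z = sin φ).
The central angle between the endpoints is δ = arccos(p₁·p₂) ≈ 1.523 rad (87.3°).
Interpolate at f = 3/4 with slerp weights a = sin((1−f)δ)/sin δ ≈ 0.372, b = sin(fδ)/sin δ ≈ 0.911.
p = a·p₁ + b·p₂ ≈ (0.905, 0.419, -0.080); φ = arcsin(p_z) ≈ -4.60°, λ = atan2(p_y, p_x) ≈ 24.83°.

≈ lat -5°, lon 25°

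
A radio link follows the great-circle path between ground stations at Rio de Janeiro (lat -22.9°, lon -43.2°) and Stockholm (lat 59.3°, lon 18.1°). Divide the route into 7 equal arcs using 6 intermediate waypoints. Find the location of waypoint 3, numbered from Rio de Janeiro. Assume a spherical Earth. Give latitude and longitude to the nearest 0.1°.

Write both endpoints as unit vectors p₁, p₂ with components (cos φ cos λ, cos φ sin λ, sin φ).
The central angle between the endpoints is δ = arccos(p₁·p₂) ≈ 1.680 rad (96.2°).
Interpolate at f = 3/7 with slerp weights a = sin((1−f)δ)/sin δ ≈ 0.824, b = sin(fδ)/sin δ ≈ 0.663.
p = a·p₁ + b·p₂ ≈ (0.875, -0.414, 0.250); φ = arcsin(p_z) ≈ 14.46°, λ = atan2(p_y, p_x) ≈ -25.34°.

≈ lat 14.5°, lon -25.3°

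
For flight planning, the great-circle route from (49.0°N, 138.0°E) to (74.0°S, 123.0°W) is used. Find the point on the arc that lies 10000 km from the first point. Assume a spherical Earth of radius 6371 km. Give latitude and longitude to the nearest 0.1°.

Convert each endpoint to a unit vector on the sphere (x = cos φ cos λ, y = cos φ sin λ, z = sin φ).
The central angle between the endpoints is δ = arccos(p₁·p₂) ≈ 2.425 rad (138.9°). The total great-circle distance is δ·R ≈ 2.425 × 6371 ≈ 15447 km, so the target fraction is f = 10000/15447 ≈ 0.647.
Interpolate at f ≈ 0.647 with slerp weights a = sin((1−f)δ)/sin δ ≈ 1.148, b = sin(fδ)/sin δ ≈ 1.522.
p = a·p₁ + b·p₂ ≈ (-0.788, 0.152, -0.596); φ = arcsin(p_z) ≈ -36.60°, λ = atan2(p_y, p_x) ≈ 169.07°.

≈ (36.6°S, 169.1°E)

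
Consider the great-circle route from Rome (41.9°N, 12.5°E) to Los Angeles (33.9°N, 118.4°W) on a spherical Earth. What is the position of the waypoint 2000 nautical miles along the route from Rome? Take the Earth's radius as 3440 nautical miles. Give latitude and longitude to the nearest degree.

From cos δ = sin φ₁ sin φ₂ + cos φ₁ cos φ₂ cos Δλ, the central angle is δ ≈ 1.603 rad (91.8°). The total great-circle distance is δ·R ≈ 1.603 × 3440 ≈ 5514 nmi, so the target fraction is f = 2000/5514 ≈ 0.363.
Interpolate at f ≈ 0.363 with slerp weights a = sin((1−f)δ)/sin δ ≈ 0.853, b = sin(fδ)/sin δ ≈ 0.549.
p = a·p₁ + b·p₂ ≈ (0.403, -0.264, 0.876); φ = arcsin(p_z) ≈ 61.20°, λ = atan2(p_y, p_x) ≈ -33.19°.

≈ (61°N, 33°W)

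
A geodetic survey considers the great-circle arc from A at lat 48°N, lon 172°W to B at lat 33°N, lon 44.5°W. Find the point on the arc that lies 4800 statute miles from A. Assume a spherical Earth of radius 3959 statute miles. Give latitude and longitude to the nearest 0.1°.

Write both endpoints as unit vectors p₁, p₂ with components (cos φ cos λ, cos φ sin λ, sin φ).
The central angle between the endpoints is δ = arccos(p₁·p₂) ≈ 1.508 rad (86.4°). The total great-circle distance is δ·R ≈ 1.508 × 3959 ≈ 5969 mi, so the target fraction is f = 4800/5969 ≈ 0.804.
Interpolate at f ≈ 0.804 with slerp weights a = sin((1−f)δ)/sin δ ≈ 0.292, b = sin(fδ)/sin δ ≈ 0.938.
p = a·p₁ + b·p₂ ≈ (0.368, -0.579, 0.728); φ = arcsin(p_z) ≈ 46.69°, λ = atan2(p_y, p_x) ≈ -57.54°.

≈ lat 46.7°N, lon 57.5°W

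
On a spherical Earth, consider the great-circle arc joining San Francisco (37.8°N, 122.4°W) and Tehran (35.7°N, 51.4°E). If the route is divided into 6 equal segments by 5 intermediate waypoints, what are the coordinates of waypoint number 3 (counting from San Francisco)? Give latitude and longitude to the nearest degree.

≈ 86°N, 21°W

Convert each endpoint to a unit vector on the sphere (x = cos φ cos λ, y = cos φ sin λ, z = sin φ).
The central angle between the endpoints is δ = arccos(p₁·p₂) ≈ 1.855 rad (106.3°).
Interpolate at f = 3/6 with slerp weights a = sin((1−f)δ)/sin δ ≈ 0.833, b = sin(fδ)/sin δ ≈ 0.833.
p = a·p₁ + b·p₂ ≈ (0.069, -0.027, 0.997); φ = arcsin(p_z) ≈ 85.73°, λ = atan2(p_y, p_x) ≈ -21.32°.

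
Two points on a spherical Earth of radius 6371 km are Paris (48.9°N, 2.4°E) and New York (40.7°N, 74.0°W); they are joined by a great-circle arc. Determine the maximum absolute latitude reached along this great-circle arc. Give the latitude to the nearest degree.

The great circle lies in the plane with unit normal n̂ = (p₁ × p₂)/|p₁ × p₂|.
Here n̂_z ≈ -0.610; the vertex latitude is φ_max = arccos|n̂_z| ≈ 52.4°.
Check via Clairaut: cos φ_max = |cos φ₁| · sin C = cos(48.9°)·sin(68.2°) ≈ 0.610, again giving ≈ 52.4°.

≈ 52°N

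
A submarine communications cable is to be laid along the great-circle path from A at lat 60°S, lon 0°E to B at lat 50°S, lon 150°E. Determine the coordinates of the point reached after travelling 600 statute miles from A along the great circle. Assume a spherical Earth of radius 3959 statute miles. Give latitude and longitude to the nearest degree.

≈ lat 68°S, lon 8°E

Convert each endpoint to a unit vector on the sphere (x = cos φ cos λ, y = cos φ sin λ, z = sin φ).
The central angle between the endpoints is δ = arccos(p₁·p₂) ≈ 1.176 rad (67.4°). The total great-circle distance is δ·R ≈ 1.176 × 3959 ≈ 4654 mi, so the target fraction is f = 600/4654 ≈ 0.129.
Interpolate at f ≈ 0.129 with slerp weights a = sin((1−f)δ)/sin δ ≈ 0.926, b = sin(fδ)/sin δ ≈ 0.164.
p = a·p₁ + b·p₂ ≈ (0.372, 0.053, -0.927); φ = arcsin(p_z) ≈ -67.95°, λ = atan2(p_y, p_x) ≈ 8.05°.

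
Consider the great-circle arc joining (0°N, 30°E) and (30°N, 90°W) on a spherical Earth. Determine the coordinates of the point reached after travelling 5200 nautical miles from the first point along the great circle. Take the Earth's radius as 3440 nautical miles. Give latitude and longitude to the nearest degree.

≈ (34°N, 56°W)

Write both endpoints as unit vectors p₁, p₂ with components (cos φ cos λ, cos φ sin λ, sin φ).
The central angle between the endpoints is δ = arccos(p₁·p₂) ≈ 2.019 rad (115.7°). The total great-circle distance is δ·R ≈ 2.019 × 3440 ≈ 6944 nmi, so the target fraction is f = 5200/6944 ≈ 0.749.
Interpolate at f ≈ 0.749 with slerp weights a = sin((1−f)δ)/sin δ ≈ 0.539, b = sin(fδ)/sin δ ≈ 1.107.
p = a·p₁ + b·p₂ ≈ (0.467, -0.690, 0.554); φ = arcsin(p_z) ≈ 33.62°, λ = atan2(p_y, p_x) ≈ -55.93°.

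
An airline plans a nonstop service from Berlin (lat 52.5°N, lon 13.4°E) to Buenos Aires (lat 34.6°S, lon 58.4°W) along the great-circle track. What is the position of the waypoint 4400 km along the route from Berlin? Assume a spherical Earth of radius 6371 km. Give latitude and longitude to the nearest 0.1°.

≈ lat 22.9°N, lon 21.0°W

Convert each endpoint to a unit vector on the sphere (x = cos φ cos λ, y = cos φ sin λ, z = sin φ).
The central angle between the endpoints is δ = arccos(p₁·p₂) ≈ 1.869 rad (107.1°). The total great-circle distance is δ·R ≈ 1.869 × 6371 ≈ 11909 km, so the target fraction is f = 4400/11909 ≈ 0.369.
Interpolate at f ≈ 0.369 with slerp weights a = sin((1−f)δ)/sin δ ≈ 0.967, b = sin(fδ)/sin δ ≈ 0.666.
p = a·p₁ + b·p₂ ≈ (0.860, -0.331, 0.389); φ = arcsin(p_z) ≈ 22.86°, λ = atan2(p_y, p_x) ≈ -21.04°.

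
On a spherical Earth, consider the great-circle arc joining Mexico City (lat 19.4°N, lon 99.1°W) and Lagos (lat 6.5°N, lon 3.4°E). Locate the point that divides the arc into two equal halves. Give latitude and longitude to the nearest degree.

≈ lat 20°N, lon 46°W

Write both endpoints as unit vectors p₁, p₂ with components (cos φ cos λ, cos φ sin λ, sin φ).
The central angle between the endpoints is δ = arccos(p₁·p₂) ≈ 1.737 rad (99.5°).
Interpolate at f = 1/2 with slerp weights a = sin((1−f)δ)/sin δ ≈ 0.774, b = sin(fδ)/sin δ ≈ 0.774.
p = a·p₁ + b·p₂ ≈ (0.652, -0.675, 0.345); φ = arcsin(p_z) ≈ 20.16°, λ = atan2(p_y, p_x) ≈ -45.99°.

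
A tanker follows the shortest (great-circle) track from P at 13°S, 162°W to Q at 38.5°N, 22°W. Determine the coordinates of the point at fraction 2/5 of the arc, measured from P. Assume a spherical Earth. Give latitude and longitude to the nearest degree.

≈ 24°N, 121°W

Convert each endpoint to a unit vector on the sphere (x = cos φ cos λ, y = cos φ sin λ, z = sin φ).
The central angle between the endpoints is δ = arccos(p₁·p₂) ≈ 2.381 rad (136.4°).
Interpolate at f = 2/5 with slerp weights a = sin((1−f)δ)/sin δ ≈ 1.435, b = sin(fδ)/sin δ ≈ 1.181.
p = a·p₁ + b·p₂ ≈ (-0.473, -0.779, 0.413); φ = arcsin(p_z) ≈ 24.37°, λ = atan2(p_y, p_x) ≈ -121.27°.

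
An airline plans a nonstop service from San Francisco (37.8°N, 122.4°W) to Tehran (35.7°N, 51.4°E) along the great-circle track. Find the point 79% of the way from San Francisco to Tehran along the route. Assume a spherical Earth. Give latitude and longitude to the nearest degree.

Convert each endpoint to a unit vector on the sphere (x = cos φ cos λ, y = cos φ sin λ, z = sin φ).
The central angle between the endpoints is δ = arccos(p₁·p₂) ≈ 1.855 rad (106.3°).
Interpolate at f = 0.79 with slerp weights a = sin((1−f)δ)/sin δ ≈ 0.396, b = sin(fδ)/sin δ ≈ 1.036.
p = a·p₁ + b·p₂ ≈ (0.357, 0.394, 0.847); φ = arcsin(p_z) ≈ 57.89°, λ = atan2(p_y, p_x) ≈ 47.76°.

≈ 58°N, 48°E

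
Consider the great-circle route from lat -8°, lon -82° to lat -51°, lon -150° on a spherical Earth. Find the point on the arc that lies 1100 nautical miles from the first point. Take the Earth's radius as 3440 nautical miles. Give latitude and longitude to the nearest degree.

≈ lat -22°, lon -94°

Convert each endpoint to a unit vector on the sphere (x = cos φ cos λ, y = cos φ sin λ, z = sin φ).
The central angle between the endpoints is δ = arccos(p₁·p₂) ≈ 1.222 rad (70.0°). The total great-circle distance is δ·R ≈ 1.222 × 3440 ≈ 4204 nmi, so the target fraction is f = 1100/4204 ≈ 0.262.
Interpolate at f ≈ 0.262 with slerp weights a = sin((1−f)δ)/sin δ ≈ 0.835, b = sin(fδ)/sin δ ≈ 0.334.
p = a·p₁ + b·p₂ ≈ (-0.067, -0.924, -0.376); φ = arcsin(p_z) ≈ -22.10°, λ = atan2(p_y, p_x) ≈ -94.16°.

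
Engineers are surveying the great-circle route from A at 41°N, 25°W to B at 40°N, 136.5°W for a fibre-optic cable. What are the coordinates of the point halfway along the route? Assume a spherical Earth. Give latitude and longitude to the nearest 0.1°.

≈ 56.6°N, 81.4°W

Write both endpoints as unit vectors p₁, p₂ with components (cos φ cos λ, cos φ sin λ, sin φ).
The central angle between the endpoints is δ = arccos(p₁·p₂) ≈ 1.359 rad (77.9°).
Interpolate at f = 1/2 with slerp weights a = sin((1−f)δ)/sin δ ≈ 0.643, b = sin(fδ)/sin δ ≈ 0.643.
p = a·p₁ + b·p₂ ≈ (0.082, -0.544, 0.835); φ = arcsin(p_z) ≈ 56.62°, λ = atan2(p_y, p_x) ≈ -81.38°.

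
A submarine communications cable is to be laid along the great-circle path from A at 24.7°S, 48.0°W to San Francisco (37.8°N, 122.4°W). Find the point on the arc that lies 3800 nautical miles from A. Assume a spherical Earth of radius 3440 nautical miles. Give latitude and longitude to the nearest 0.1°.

Write both endpoints as unit vectors p₁, p₂ with components (cos φ cos λ, cos φ sin λ, sin φ).
The central angle between the endpoints is δ = arccos(p₁·p₂) ≈ 1.634 rad (93.6°). The total great-circle distance is δ·R ≈ 1.634 × 3440 ≈ 5621 nmi, so the target fraction is f = 3800/5621 ≈ 0.676.
Interpolate at f ≈ 0.676 with slerp weights a = sin((1−f)δ)/sin δ ≈ 0.506, b = sin(fδ)/sin δ ≈ 0.895.
p = a·p₁ + b·p₂ ≈ (-0.071, -0.939, 0.337); φ = arcsin(p_z) ≈ 19.71°, λ = atan2(p_y, p_x) ≈ -94.35°.

≈ 19.7°N, 94.4°W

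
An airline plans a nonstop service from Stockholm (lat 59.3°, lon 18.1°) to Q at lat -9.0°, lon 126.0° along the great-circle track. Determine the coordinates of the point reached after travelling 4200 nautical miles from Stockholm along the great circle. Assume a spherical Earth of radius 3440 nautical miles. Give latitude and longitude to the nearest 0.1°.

Convert each endpoint to a unit vector on the sphere (x = cos φ cos λ, y = cos φ sin λ, z = sin φ).
The central angle between the endpoints is δ = arccos(p₁·p₂) ≈ 1.864 rad (106.8°). The total great-circle distance is δ·R ≈ 1.864 × 3440 ≈ 6414 nmi, so the target fraction is f = 4200/6414 ≈ 0.655.
Interpolate at f ≈ 0.655 with slerp weights a = sin((1−f)δ)/sin δ ≈ 0.627, b = sin(fδ)/sin δ ≈ 0.981.
p = a·p₁ + b·p₂ ≈ (-0.266, 0.884, 0.386); φ = arcsin(p_z) ≈ 22.68°, λ = atan2(p_y, p_x) ≈ 106.73°.

≈ lat 22.7°, lon 106.7°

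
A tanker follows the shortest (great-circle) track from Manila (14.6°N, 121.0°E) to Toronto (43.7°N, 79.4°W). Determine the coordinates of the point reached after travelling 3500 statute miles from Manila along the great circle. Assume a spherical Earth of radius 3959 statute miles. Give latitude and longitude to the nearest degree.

From cos δ = sin φ₁ sin φ₂ + cos φ₁ cos φ₂ cos Δλ, the central angle is δ ≈ 2.073 rad (118.8°). The total great-circle distance is δ·R ≈ 2.073 × 3959 ≈ 8208 mi, so the target fraction is f = 3500/8208 ≈ 0.426.
Interpolate at f ≈ 0.426 with slerp weights a = sin((1−f)δ)/sin δ ≈ 1.059, b = sin(fδ)/sin δ ≈ 0.882.
p = a·p₁ + b·p₂ ≈ (-0.410, 0.251, 0.877); φ = arcsin(p_z) ≈ 61.23°, λ = atan2(p_y, p_x) ≈ 148.52°.

≈ (61°N, 149°E)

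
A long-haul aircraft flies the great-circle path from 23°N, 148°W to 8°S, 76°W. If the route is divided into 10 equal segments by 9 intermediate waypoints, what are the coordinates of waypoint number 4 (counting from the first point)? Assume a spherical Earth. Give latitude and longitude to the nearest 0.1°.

≈ 12.5°N, 117.6°W

Convert each endpoint to a unit vector on the sphere (x = cos φ cos λ, y = cos φ sin λ, z = sin φ).
The central angle between the endpoints is δ = arccos(p₁·p₂) ≈ 1.341 rad (76.9°).
Interpolate at f = 4/10 with slerp weights a = sin((1−f)δ)/sin δ ≈ 0.740, b = sin(fδ)/sin δ ≈ 0.525.
p = a·p₁ + b·p₂ ≈ (-0.452, -0.865, 0.216); φ = arcsin(p_z) ≈ 12.48°, λ = atan2(p_y, p_x) ≈ -117.58°.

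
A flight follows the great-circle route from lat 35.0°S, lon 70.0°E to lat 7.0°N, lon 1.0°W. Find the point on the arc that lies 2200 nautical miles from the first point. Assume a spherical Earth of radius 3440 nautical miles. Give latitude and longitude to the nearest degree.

≈ lat 19°S, lon 33°E

Convert each endpoint to a unit vector on the sphere (x = cos φ cos λ, y = cos φ sin λ, z = sin φ).
The central angle between the endpoints is δ = arccos(p₁·p₂) ≈ 1.375 rad (78.8°). The total great-circle distance is δ·R ≈ 1.375 × 3440 ≈ 4729 nmi, so the target fraction is f = 2200/4729 ≈ 0.465.
Interpolate at f ≈ 0.465 with slerp weights a = sin((1−f)δ)/sin δ ≈ 0.684, b = sin(fδ)/sin δ ≈ 0.608.
p = a·p₁ + b·p₂ ≈ (0.795, 0.516, -0.318); φ = arcsin(p_z) ≈ -18.55°, λ = atan2(p_y, p_x) ≈ 32.96°.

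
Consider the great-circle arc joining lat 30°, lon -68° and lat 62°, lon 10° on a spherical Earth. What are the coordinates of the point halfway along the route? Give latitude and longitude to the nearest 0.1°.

≈ lat 52.3°, lon -42.5°

Write both endpoints as unit vectors p₁, p₂ with components (cos φ cos λ, cos φ sin λ, sin φ).
The central angle between the endpoints is δ = arccos(p₁·p₂) ≈ 1.017 rad (58.3°).
Interpolate at f = 1/2 with slerp weights a = sin((1−f)δ)/sin δ ≈ 0.572, b = sin(fδ)/sin δ ≈ 0.572.
p = a·p₁ + b·p₂ ≈ (0.450, -0.413, 0.792); φ = arcsin(p_z) ≈ 52.34°, λ = atan2(p_y, p_x) ≈ -42.52°.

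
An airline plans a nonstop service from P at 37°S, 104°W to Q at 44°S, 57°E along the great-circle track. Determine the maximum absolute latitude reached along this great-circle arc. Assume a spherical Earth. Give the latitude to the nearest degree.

≈ 79°S

The great circle lies in the plane with unit normal n̂ = (p₁ × p₂)/|p₁ × p₂|.
Here n̂_z ≈ +0.189; the vertex latitude is φ_max = arccos|n̂_z| ≈ 79.1°.
Check via Clairaut: cos φ_max = |cos φ₁| · sin C = cos(37.0°)·sin(166.3°) ≈ 0.189, again giving ≈ 79.1°.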